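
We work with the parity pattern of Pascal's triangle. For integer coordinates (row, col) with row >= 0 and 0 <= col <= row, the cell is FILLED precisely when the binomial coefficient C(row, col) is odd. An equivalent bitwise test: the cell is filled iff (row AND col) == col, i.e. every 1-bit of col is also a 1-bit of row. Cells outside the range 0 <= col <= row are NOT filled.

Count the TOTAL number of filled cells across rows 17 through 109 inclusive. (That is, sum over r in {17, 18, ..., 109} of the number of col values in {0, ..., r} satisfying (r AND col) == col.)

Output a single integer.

r17=10001 pc2: +4 =4
r18=10010 pc2: +4 =8
r19=10011 pc3: +8 =16
r20=10100 pc2: +4 =20
r21=10101 pc3: +8 =28
r22=10110 pc3: +8 =36
r23=10111 pc4: +16 =52
r24=11000 pc2: +4 =56
r25=11001 pc3: +8 =64
r26=11010 pc3: +8 =72
r27=11011 pc4: +16 =88
r28=11100 pc3: +8 =96
r29=11101 pc4: +16 =112
r30=11110 pc4: +16 =128
r31=11111 pc5: +32 =160
r32=100000 pc1: +2 =162
r33=100001 pc2: +4 =166
r34=100010 pc2: +4 =170
r35=100011 pc3: +8 =178
r36=100100 pc2: +4 =182
r37=100101 pc3: +8 =190
r38=100110 pc3: +8 =198
r39=100111 pc4: +16 =214
r40=101000 pc2: +4 =218
r41=101001 pc3: +8 =226
r42=101010 pc3: +8 =234
r43=101011 pc4: +16 =250
r44=101100 pc3: +8 =258
r45=101101 pc4: +16 =274
r46=101110 pc4: +16 =290
r47=101111 pc5: +32 =322
r48=110000 pc2: +4 =326
r49=110001 pc3: +8 =334
r50=110010 pc3: +8 =342
r51=110011 pc4: +16 =358
r52=110100 pc3: +8 =366
r53=110101 pc4: +16 =382
r54=110110 pc4: +16 =398
r55=110111 pc5: +32 =430
r56=111000 pc3: +8 =438
r57=111001 pc4: +16 =454
r58=111010 pc4: +16 =470
r59=111011 pc5: +32 =502
r60=111100 pc4: +16 =518
r61=111101 pc5: +32 =550
r62=111110 pc5: +32 =582
r63=111111 pc6: +64 =646
r64=1000000 pc1: +2 =648
r65=1000001 pc2: +4 =652
r66=1000010 pc2: +4 =656
r67=1000011 pc3: +8 =664
r68=1000100 pc2: +4 =668
r69=1000101 pc3: +8 =676
r70=1000110 pc3: +8 =684
r71=1000111 pc4: +16 =700
r72=1001000 pc2: +4 =704
r73=1001001 pc3: +8 =712
r74=1001010 pc3: +8 =720
r75=1001011 pc4: +16 =736
r76=1001100 pc3: +8 =744
r77=1001101 pc4: +16 =760
r78=1001110 pc4: +16 =776
r79=1001111 pc5: +32 =808
r80=1010000 pc2: +4 =812
r81=1010001 pc3: +8 =820
r82=1010010 pc3: +8 =828
r83=1010011 pc4: +16 =844
r84=1010100 pc3: +8 =852
r85=1010101 pc4: +16 =868
r86=1010110 pc4: +16 =884
r87=1010111 pc5: +32 =916
r88=1011000 pc3: +8 =924
r89=1011001 pc4: +16 =940
r90=1011010 pc4: +16 =956
r91=1011011 pc5: +32 =988
r92=1011100 pc4: +16 =1004
r93=1011101 pc5: +32 =1036
r94=1011110 pc5: +32 =1068
r95=1011111 pc6: +64 =1132
r96=1100000 pc2: +4 =1136
r97=1100001 pc3: +8 =1144
r98=1100010 pc3: +8 =1152
r99=1100011 pc4: +16 =1168
r100=1100100 pc3: +8 =1176
r101=1100101 pc4: +16 =1192
r102=1100110 pc4: +16 =1208
r103=1100111 pc5: +32 =1240
r104=1101000 pc3: +8 =1248
r105=1101001 pc4: +16 =1264
r106=1101010 pc4: +16 =1280
r107=1101011 pc5: +32 =1312
r108=1101100 pc4: +16 =1328
r109=1101101 pc5: +32 =1360

Answer: 1360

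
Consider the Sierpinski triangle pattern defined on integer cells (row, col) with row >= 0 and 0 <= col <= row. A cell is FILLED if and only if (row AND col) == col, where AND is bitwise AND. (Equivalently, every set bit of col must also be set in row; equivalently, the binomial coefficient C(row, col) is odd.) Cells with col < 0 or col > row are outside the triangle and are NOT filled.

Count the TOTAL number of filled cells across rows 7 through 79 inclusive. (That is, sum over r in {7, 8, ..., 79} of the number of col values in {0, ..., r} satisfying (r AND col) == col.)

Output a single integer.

Answer: 872

Derivation:
r7=111 pc3: +8 =8
r8=1000 pc1: +2 =10
r9=1001 pc2: +4 =14
r10=1010 pc2: +4 =18
r11=1011 pc3: +8 =26
r12=1100 pc2: +4 =30
r13=1101 pc3: +8 =38
r14=1110 pc3: +8 =46
r15=1111 pc4: +16 =62
r16=10000 pc1: +2 =64
r17=10001 pc2: +4 =68
r18=10010 pc2: +4 =72
r19=10011 pc3: +8 =80
r20=10100 pc2: +4 =84
r21=10101 pc3: +8 =92
r22=10110 pc3: +8 =100
r23=10111 pc4: +16 =116
r24=11000 pc2: +4 =120
r25=11001 pc3: +8 =128
r26=11010 pc3: +8 =136
r27=11011 pc4: +16 =152
r28=11100 pc3: +8 =160
r29=11101 pc4: +16 =176
r30=11110 pc4: +16 =192
r31=11111 pc5: +32 =224
r32=100000 pc1: +2 =226
r33=100001 pc2: +4 =230
r34=100010 pc2: +4 =234
r35=100011 pc3: +8 =242
r36=100100 pc2: +4 =246
r37=100101 pc3: +8 =254
r38=100110 pc3: +8 =262
r39=100111 pc4: +16 =278
r40=101000 pc2: +4 =282
r41=101001 pc3: +8 =290
r42=101010 pc3: +8 =298
r43=101011 pc4: +16 =314
r44=101100 pc3: +8 =322
r45=101101 pc4: +16 =338
r46=101110 pc4: +16 =354
r47=101111 pc5: +32 =386
r48=110000 pc2: +4 =390
r49=110001 pc3: +8 =398
r50=110010 pc3: +8 =406
r51=110011 pc4: +16 =422
r52=110100 pc3: +8 =430
r53=110101 pc4: +16 =446
r54=110110 pc4: +16 =462
r55=110111 pc5: +32 =494
r56=111000 pc3: +8 =502
r57=111001 pc4: +16 =518
r58=111010 pc4: +16 =534
r59=111011 pc5: +32 =566
r60=111100 pc4: +16 =582
r61=111101 pc5: +32 =614
r62=111110 pc5: +32 =646
r63=111111 pc6: +64 =710
r64=1000000 pc1: +2 =712
r65=1000001 pc2: +4 =716
r66=1000010 pc2: +4 =720
r67=1000011 pc3: +8 =728
r68=1000100 pc2: +4 =732
r69=1000101 pc3: +8 =740
r70=1000110 pc3: +8 =748
r71=1000111 pc4: +16 =764
r72=1001000 pc2: +4 =768
r73=1001001 pc3: +8 =776
r74=1001010 pc3: +8 =784
r75=1001011 pc4: +16 =800
r76=1001100 pc3: +8 =808
r77=1001101 pc4: +16 =824
r78=1001110 pc4: +16 =840
r79=1001111 pc5: +32 =872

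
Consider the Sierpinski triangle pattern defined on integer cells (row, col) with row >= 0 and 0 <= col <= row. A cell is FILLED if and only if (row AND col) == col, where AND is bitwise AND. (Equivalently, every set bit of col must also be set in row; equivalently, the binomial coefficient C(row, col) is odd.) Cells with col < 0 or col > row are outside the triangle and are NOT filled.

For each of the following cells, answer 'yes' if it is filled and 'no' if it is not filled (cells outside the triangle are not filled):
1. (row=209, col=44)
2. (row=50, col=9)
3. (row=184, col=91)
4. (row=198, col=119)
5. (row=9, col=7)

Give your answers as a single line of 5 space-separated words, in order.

(209,44): row=0b11010001, col=0b101100, row AND col = 0b0 = 0; 0 != 44 -> empty
(50,9): row=0b110010, col=0b1001, row AND col = 0b0 = 0; 0 != 9 -> empty
(184,91): row=0b10111000, col=0b1011011, row AND col = 0b11000 = 24; 24 != 91 -> empty
(198,119): row=0b11000110, col=0b1110111, row AND col = 0b1000110 = 70; 70 != 119 -> empty
(9,7): row=0b1001, col=0b111, row AND col = 0b1 = 1; 1 != 7 -> empty

Answer: no no no no no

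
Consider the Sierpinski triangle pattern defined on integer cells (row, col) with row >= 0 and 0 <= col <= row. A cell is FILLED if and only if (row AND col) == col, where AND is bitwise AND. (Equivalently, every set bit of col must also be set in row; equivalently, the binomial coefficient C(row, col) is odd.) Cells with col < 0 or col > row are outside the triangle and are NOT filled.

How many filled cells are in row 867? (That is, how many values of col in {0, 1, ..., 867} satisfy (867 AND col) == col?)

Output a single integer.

867 in binary = 1101100011
popcount(867) = number of 1-bits in 1101100011 = 6
A col c satisfies (867 AND c) == c iff every set bit of c is also set in 867; each of the 6 set bits of 867 can independently be on or off in c.
count = 2^6 = 64

Answer: 64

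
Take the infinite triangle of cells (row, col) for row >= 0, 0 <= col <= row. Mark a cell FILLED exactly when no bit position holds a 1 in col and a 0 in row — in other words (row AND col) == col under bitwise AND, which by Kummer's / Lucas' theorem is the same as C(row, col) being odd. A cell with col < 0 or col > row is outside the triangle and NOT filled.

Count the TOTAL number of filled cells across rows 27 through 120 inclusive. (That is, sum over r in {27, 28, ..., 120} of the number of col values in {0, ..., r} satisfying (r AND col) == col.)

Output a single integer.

r27=11011 pc4: +16 =16
r28=11100 pc3: +8 =24
r29=11101 pc4: +16 =40
r30=11110 pc4: +16 =56
r31=11111 pc5: +32 =88
r32=100000 pc1: +2 =90
r33=100001 pc2: +4 =94
r34=100010 pc2: +4 =98
r35=100011 pc3: +8 =106
r36=100100 pc2: +4 =110
r37=100101 pc3: +8 =118
r38=100110 pc3: +8 =126
r39=100111 pc4: +16 =142
r40=101000 pc2: +4 =146
r41=101001 pc3: +8 =154
r42=101010 pc3: +8 =162
r43=101011 pc4: +16 =178
r44=101100 pc3: +8 =186
r45=101101 pc4: +16 =202
r46=101110 pc4: +16 =218
r47=101111 pc5: +32 =250
r48=110000 pc2: +4 =254
r49=110001 pc3: +8 =262
r50=110010 pc3: +8 =270
r51=110011 pc4: +16 =286
r52=110100 pc3: +8 =294
r53=110101 pc4: +16 =310
r54=110110 pc4: +16 =326
r55=110111 pc5: +32 =358
r56=111000 pc3: +8 =366
r57=111001 pc4: +16 =382
r58=111010 pc4: +16 =398
r59=111011 pc5: +32 =430
r60=111100 pc4: +16 =446
r61=111101 pc5: +32 =478
r62=111110 pc5: +32 =510
r63=111111 pc6: +64 =574
r64=1000000 pc1: +2 =576
r65=1000001 pc2: +4 =580
r66=1000010 pc2: +4 =584
r67=1000011 pc3: +8 =592
r68=1000100 pc2: +4 =596
r69=1000101 pc3: +8 =604
r70=1000110 pc3: +8 =612
r71=1000111 pc4: +16 =628
r72=1001000 pc2: +4 =632
r73=1001001 pc3: +8 =640
r74=1001010 pc3: +8 =648
r75=1001011 pc4: +16 =664
r76=1001100 pc3: +8 =672
r77=1001101 pc4: +16 =688
r78=1001110 pc4: +16 =704
r79=1001111 pc5: +32 =736
r80=1010000 pc2: +4 =740
r81=1010001 pc3: +8 =748
r82=1010010 pc3: +8 =756
r83=1010011 pc4: +16 =772
r84=1010100 pc3: +8 =780
r85=1010101 pc4: +16 =796
r86=1010110 pc4: +16 =812
r87=1010111 pc5: +32 =844
r88=1011000 pc3: +8 =852
r89=1011001 pc4: +16 =868
r90=1011010 pc4: +16 =884
r91=1011011 pc5: +32 =916
r92=1011100 pc4: +16 =932
r93=1011101 pc5: +32 =964
r94=1011110 pc5: +32 =996
r95=1011111 pc6: +64 =1060
r96=1100000 pc2: +4 =1064
r97=1100001 pc3: +8 =1072
r98=1100010 pc3: +8 =1080
r99=1100011 pc4: +16 =1096
r100=1100100 pc3: +8 =1104
r101=1100101 pc4: +16 =1120
r102=1100110 pc4: +16 =1136
r103=1100111 pc5: +32 =1168
r104=1101000 pc3: +8 =1176
r105=1101001 pc4: +16 =1192
r106=1101010 pc4: +16 =1208
r107=1101011 pc5: +32 =1240
r108=1101100 pc4: +16 =1256
r109=1101101 pc5: +32 =1288
r110=1101110 pc5: +32 =1320
r111=1101111 pc6: +64 =1384
r112=1110000 pc3: +8 =1392
r113=1110001 pc4: +16 =1408
r114=1110010 pc4: +16 =1424
r115=1110011 pc5: +32 =1456
r116=1110100 pc4: +16 =1472
r117=1110101 pc5: +32 =1504
r118=1110110 pc5: +32 =1536
r119=1110111 pc6: +64 =1600
r120=1111000 pc4: +16 =1616

Answer: 1616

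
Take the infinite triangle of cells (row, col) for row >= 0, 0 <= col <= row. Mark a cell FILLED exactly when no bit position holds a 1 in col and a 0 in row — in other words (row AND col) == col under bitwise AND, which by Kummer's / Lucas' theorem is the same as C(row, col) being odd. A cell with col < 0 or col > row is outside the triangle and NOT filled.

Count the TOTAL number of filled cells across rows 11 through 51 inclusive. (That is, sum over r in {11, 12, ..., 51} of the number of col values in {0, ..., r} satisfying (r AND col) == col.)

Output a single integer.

r11=1011 pc3: +8 =8
r12=1100 pc2: +4 =12
r13=1101 pc3: +8 =20
r14=1110 pc3: +8 =28
r15=1111 pc4: +16 =44
r16=10000 pc1: +2 =46
r17=10001 pc2: +4 =50
r18=10010 pc2: +4 =54
r19=10011 pc3: +8 =62
r20=10100 pc2: +4 =66
r21=10101 pc3: +8 =74
r22=10110 pc3: +8 =82
r23=10111 pc4: +16 =98
r24=11000 pc2: +4 =102
r25=11001 pc3: +8 =110
r26=11010 pc3: +8 =118
r27=11011 pc4: +16 =134
r28=11100 pc3: +8 =142
r29=11101 pc4: +16 =158
r30=11110 pc4: +16 =174
r31=11111 pc5: +32 =206
r32=100000 pc1: +2 =208
r33=100001 pc2: +4 =212
r34=100010 pc2: +4 =216
r35=100011 pc3: +8 =224
r36=100100 pc2: +4 =228
r37=100101 pc3: +8 =236
r38=100110 pc3: +8 =244
r39=100111 pc4: +16 =260
r40=101000 pc2: +4 =264
r41=101001 pc3: +8 =272
r42=101010 pc3: +8 =280
r43=101011 pc4: +16 =296
r44=101100 pc3: +8 =304
r45=101101 pc4: +16 =320
r46=101110 pc4: +16 =336
r47=101111 pc5: +32 =368
r48=110000 pc2: +4 =372
r49=110001 pc3: +8 =380
r50=110010 pc3: +8 =388
r51=110011 pc4: +16 =404

Answer: 404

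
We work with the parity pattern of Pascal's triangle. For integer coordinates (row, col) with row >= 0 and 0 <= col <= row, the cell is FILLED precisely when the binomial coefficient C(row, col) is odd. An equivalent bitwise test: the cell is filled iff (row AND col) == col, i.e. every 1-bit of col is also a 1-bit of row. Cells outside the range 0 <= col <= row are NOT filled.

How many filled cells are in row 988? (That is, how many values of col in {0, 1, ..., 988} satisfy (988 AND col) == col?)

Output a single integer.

Answer: 128

Derivation:
988 in binary = 1111011100
popcount(988) = number of 1-bits in 1111011100 = 7
A col c satisfies (988 AND c) == c iff every set bit of c is also set in 988; each of the 7 set bits of 988 can independently be on or off in c.
count = 2^7 = 128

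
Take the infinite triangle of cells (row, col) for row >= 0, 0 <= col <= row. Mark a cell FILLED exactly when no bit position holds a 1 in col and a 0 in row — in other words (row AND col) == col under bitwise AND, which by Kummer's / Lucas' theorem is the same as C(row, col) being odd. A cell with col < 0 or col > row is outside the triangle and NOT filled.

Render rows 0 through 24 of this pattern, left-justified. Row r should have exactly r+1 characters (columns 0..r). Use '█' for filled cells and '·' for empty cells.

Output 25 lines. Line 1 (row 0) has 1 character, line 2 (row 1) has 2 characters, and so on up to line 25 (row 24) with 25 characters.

r0=0: █
r1=1: ██
r2=10: █·█
r3=11: ████
r4=100: █···█
r5=101: ██··██
r6=110: █·█·█·█
r7=111: ████████
r8=1000: █·······█
r9=1001: ██······██
r10=1010: █·█·····█·█
r11=1011: ████····████
r12=1100: █···█···█···█
r13=1101: ██··██··██··██
r14=1110: █·█·█·█·█·█·█·█
r15=1111: ████████████████
r16=10000: █···············█
r17=10001: ██··············██
r18=10010: █·█·············█·█
r19=10011: ████············████
r20=10100: █···█···········█···█
r21=10101: ██··██··········██··██
r22=10110: █·█·█·█·········█·█·█·█
r23=10111: ████████········████████
r24=11000: █·······█·······█·······█

Answer: █
██
█·█
████
█···█
██··██
█·█·█·█
████████
█·······█
██······██
█·█·····█·█
████····████
█···█···█···█
██··██··██··██
█·█·█·█·█·█·█·█
████████████████
█···············█
██··············██
█·█·············█·█
████············████
█···█···········█···█
██··██··········██··██
█·█·█·█·········█·█·█·█
████████········████████
█·······█·······█·······█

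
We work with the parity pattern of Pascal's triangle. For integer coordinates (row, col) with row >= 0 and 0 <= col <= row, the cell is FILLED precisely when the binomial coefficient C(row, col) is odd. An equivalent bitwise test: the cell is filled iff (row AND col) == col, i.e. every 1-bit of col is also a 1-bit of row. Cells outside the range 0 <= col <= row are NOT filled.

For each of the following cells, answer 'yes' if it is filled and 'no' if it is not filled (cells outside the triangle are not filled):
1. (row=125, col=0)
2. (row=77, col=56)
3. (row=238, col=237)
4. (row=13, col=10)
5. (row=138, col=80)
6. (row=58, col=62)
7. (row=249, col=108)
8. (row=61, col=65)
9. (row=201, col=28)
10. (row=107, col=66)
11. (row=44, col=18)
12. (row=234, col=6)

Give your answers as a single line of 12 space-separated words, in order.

Answer: yes no no no no no no no no yes no no

Derivation:
(125,0): row=0b1111101, col=0b0, row AND col = 0b0 = 0; 0 == 0 -> filled
(77,56): row=0b1001101, col=0b111000, row AND col = 0b1000 = 8; 8 != 56 -> empty
(238,237): row=0b11101110, col=0b11101101, row AND col = 0b11101100 = 236; 236 != 237 -> empty
(13,10): row=0b1101, col=0b1010, row AND col = 0b1000 = 8; 8 != 10 -> empty
(138,80): row=0b10001010, col=0b1010000, row AND col = 0b0 = 0; 0 != 80 -> empty
(58,62): col outside [0, 58] -> not filled
(249,108): row=0b11111001, col=0b1101100, row AND col = 0b1101000 = 104; 104 != 108 -> empty
(61,65): col outside [0, 61] -> not filled
(201,28): row=0b11001001, col=0b11100, row AND col = 0b1000 = 8; 8 != 28 -> empty
(107,66): row=0b1101011, col=0b1000010, row AND col = 0b1000010 = 66; 66 == 66 -> filled
(44,18): row=0b101100, col=0b10010, row AND col = 0b0 = 0; 0 != 18 -> empty
(234,6): row=0b11101010, col=0b110, row AND col = 0b10 = 2; 2 != 6 -> empty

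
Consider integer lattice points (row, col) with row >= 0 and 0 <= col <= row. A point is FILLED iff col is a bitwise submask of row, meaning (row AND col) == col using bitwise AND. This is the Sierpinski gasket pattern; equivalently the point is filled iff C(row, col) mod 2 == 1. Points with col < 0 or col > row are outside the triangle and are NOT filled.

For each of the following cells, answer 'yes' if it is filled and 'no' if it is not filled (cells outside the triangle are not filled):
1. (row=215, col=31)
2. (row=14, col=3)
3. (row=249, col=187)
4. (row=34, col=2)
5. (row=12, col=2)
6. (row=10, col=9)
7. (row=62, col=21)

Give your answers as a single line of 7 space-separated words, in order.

Answer: no no no yes no no no

Derivation:
(215,31): row=0b11010111, col=0b11111, row AND col = 0b10111 = 23; 23 != 31 -> empty
(14,3): row=0b1110, col=0b11, row AND col = 0b10 = 2; 2 != 3 -> empty
(249,187): row=0b11111001, col=0b10111011, row AND col = 0b10111001 = 185; 185 != 187 -> empty
(34,2): row=0b100010, col=0b10, row AND col = 0b10 = 2; 2 == 2 -> filled
(12,2): row=0b1100, col=0b10, row AND col = 0b0 = 0; 0 != 2 -> empty
(10,9): row=0b1010, col=0b1001, row AND col = 0b1000 = 8; 8 != 9 -> empty
(62,21): row=0b111110, col=0b10101, row AND col = 0b10100 = 20; 20 != 21 -> empty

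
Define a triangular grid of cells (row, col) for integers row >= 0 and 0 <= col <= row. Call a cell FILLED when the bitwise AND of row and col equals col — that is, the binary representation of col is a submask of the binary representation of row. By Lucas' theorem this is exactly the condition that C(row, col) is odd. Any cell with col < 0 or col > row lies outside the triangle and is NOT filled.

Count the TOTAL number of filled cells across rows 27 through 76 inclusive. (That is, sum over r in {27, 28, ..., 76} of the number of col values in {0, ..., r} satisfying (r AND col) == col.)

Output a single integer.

r27=11011 pc4: +16 =16
r28=11100 pc3: +8 =24
r29=11101 pc4: +16 =40
r30=11110 pc4: +16 =56
r31=11111 pc5: +32 =88
r32=100000 pc1: +2 =90
r33=100001 pc2: +4 =94
r34=100010 pc2: +4 =98
r35=100011 pc3: +8 =106
r36=100100 pc2: +4 =110
r37=100101 pc3: +8 =118
r38=100110 pc3: +8 =126
r39=100111 pc4: +16 =142
r40=101000 pc2: +4 =146
r41=101001 pc3: +8 =154
r42=101010 pc3: +8 =162
r43=101011 pc4: +16 =178
r44=101100 pc3: +8 =186
r45=101101 pc4: +16 =202
r46=101110 pc4: +16 =218
r47=101111 pc5: +32 =250
r48=110000 pc2: +4 =254
r49=110001 pc3: +8 =262
r50=110010 pc3: +8 =270
r51=110011 pc4: +16 =286
r52=110100 pc3: +8 =294
r53=110101 pc4: +16 =310
r54=110110 pc4: +16 =326
r55=110111 pc5: +32 =358
r56=111000 pc3: +8 =366
r57=111001 pc4: +16 =382
r58=111010 pc4: +16 =398
r59=111011 pc5: +32 =430
r60=111100 pc4: +16 =446
r61=111101 pc5: +32 =478
r62=111110 pc5: +32 =510
r63=111111 pc6: +64 =574
r64=1000000 pc1: +2 =576
r65=1000001 pc2: +4 =580
r66=1000010 pc2: +4 =584
r67=1000011 pc3: +8 =592
r68=1000100 pc2: +4 =596
r69=1000101 pc3: +8 =604
r70=1000110 pc3: +8 =612
r71=1000111 pc4: +16 =628
r72=1001000 pc2: +4 =632
r73=1001001 pc3: +8 =640
r74=1001010 pc3: +8 =648
r75=1001011 pc4: +16 =664
r76=1001100 pc3: +8 =672

Answer: 672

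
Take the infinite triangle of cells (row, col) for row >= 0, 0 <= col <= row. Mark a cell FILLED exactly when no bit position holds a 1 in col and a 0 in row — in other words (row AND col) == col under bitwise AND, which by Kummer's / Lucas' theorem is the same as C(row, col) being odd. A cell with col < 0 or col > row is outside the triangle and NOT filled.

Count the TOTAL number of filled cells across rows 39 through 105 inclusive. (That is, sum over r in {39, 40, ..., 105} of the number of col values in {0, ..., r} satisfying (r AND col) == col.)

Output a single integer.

r39=100111 pc4: +16 =16
r40=101000 pc2: +4 =20
r41=101001 pc3: +8 =28
r42=101010 pc3: +8 =36
r43=101011 pc4: +16 =52
r44=101100 pc3: +8 =60
r45=101101 pc4: +16 =76
r46=101110 pc4: +16 =92
r47=101111 pc5: +32 =124
r48=110000 pc2: +4 =128
r49=110001 pc3: +8 =136
r50=110010 pc3: +8 =144
r51=110011 pc4: +16 =160
r52=110100 pc3: +8 =168
r53=110101 pc4: +16 =184
r54=110110 pc4: +16 =200
r55=110111 pc5: +32 =232
r56=111000 pc3: +8 =240
r57=111001 pc4: +16 =256
r58=111010 pc4: +16 =272
r59=111011 pc5: +32 =304
r60=111100 pc4: +16 =320
r61=111101 pc5: +32 =352
r62=111110 pc5: +32 =384
r63=111111 pc6: +64 =448
r64=1000000 pc1: +2 =450
r65=1000001 pc2: +4 =454
r66=1000010 pc2: +4 =458
r67=1000011 pc3: +8 =466
r68=1000100 pc2: +4 =470
r69=1000101 pc3: +8 =478
r70=1000110 pc3: +8 =486
r71=1000111 pc4: +16 =502
r72=1001000 pc2: +4 =506
r73=1001001 pc3: +8 =514
r74=1001010 pc3: +8 =522
r75=1001011 pc4: +16 =538
r76=1001100 pc3: +8 =546
r77=1001101 pc4: +16 =562
r78=1001110 pc4: +16 =578
r79=1001111 pc5: +32 =610
r80=1010000 pc2: +4 =614
r81=1010001 pc3: +8 =622
r82=1010010 pc3: +8 =630
r83=1010011 pc4: +16 =646
r84=1010100 pc3: +8 =654
r85=1010101 pc4: +16 =670
r86=1010110 pc4: +16 =686
r87=1010111 pc5: +32 =718
r88=1011000 pc3: +8 =726
r89=1011001 pc4: +16 =742
r90=1011010 pc4: +16 =758
r91=1011011 pc5: +32 =790
r92=1011100 pc4: +16 =806
r93=1011101 pc5: +32 =838
r94=1011110 pc5: +32 =870
r95=1011111 pc6: +64 =934
r96=1100000 pc2: +4 =938
r97=1100001 pc3: +8 =946
r98=1100010 pc3: +8 =954
r99=1100011 pc4: +16 =970
r100=1100100 pc3: +8 =978
r101=1100101 pc4: +16 =994
r102=1100110 pc4: +16 =1010
r103=1100111 pc5: +32 =1042
r104=1101000 pc3: +8 =1050
r105=1101001 pc4: +16 =1066

Answer: 1066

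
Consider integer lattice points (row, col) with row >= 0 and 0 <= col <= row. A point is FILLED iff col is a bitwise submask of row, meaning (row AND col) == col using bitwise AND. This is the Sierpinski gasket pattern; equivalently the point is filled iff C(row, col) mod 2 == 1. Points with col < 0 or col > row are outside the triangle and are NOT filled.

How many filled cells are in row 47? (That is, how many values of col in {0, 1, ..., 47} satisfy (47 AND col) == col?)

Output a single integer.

47 in binary = 101111
popcount(47) = number of 1-bits in 101111 = 5
A col c satisfies (47 AND c) == c iff every set bit of c is also set in 47; each of the 5 set bits of 47 can independently be on or off in c.
count = 2^5 = 32

Answer: 32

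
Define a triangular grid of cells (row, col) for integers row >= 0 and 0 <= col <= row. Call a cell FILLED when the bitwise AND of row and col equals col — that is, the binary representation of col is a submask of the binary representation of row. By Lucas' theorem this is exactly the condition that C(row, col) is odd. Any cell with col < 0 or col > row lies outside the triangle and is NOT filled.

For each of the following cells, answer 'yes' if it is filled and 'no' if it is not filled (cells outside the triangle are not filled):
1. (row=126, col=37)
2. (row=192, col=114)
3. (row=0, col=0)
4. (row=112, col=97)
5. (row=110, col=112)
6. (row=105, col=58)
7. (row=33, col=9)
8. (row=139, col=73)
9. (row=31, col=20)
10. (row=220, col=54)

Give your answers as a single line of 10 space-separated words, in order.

(126,37): row=0b1111110, col=0b100101, row AND col = 0b100100 = 36; 36 != 37 -> empty
(192,114): row=0b11000000, col=0b1110010, row AND col = 0b1000000 = 64; 64 != 114 -> empty
(0,0): row=0b0, col=0b0, row AND col = 0b0 = 0; 0 == 0 -> filled
(112,97): row=0b1110000, col=0b1100001, row AND col = 0b1100000 = 96; 96 != 97 -> empty
(110,112): col outside [0, 110] -> not filled
(105,58): row=0b1101001, col=0b111010, row AND col = 0b101000 = 40; 40 != 58 -> empty
(33,9): row=0b100001, col=0b1001, row AND col = 0b1 = 1; 1 != 9 -> empty
(139,73): row=0b10001011, col=0b1001001, row AND col = 0b1001 = 9; 9 != 73 -> empty
(31,20): row=0b11111, col=0b10100, row AND col = 0b10100 = 20; 20 == 20 -> filled
(220,54): row=0b11011100, col=0b110110, row AND col = 0b10100 = 20; 20 != 54 -> empty

Answer: no no yes no no no no no yes no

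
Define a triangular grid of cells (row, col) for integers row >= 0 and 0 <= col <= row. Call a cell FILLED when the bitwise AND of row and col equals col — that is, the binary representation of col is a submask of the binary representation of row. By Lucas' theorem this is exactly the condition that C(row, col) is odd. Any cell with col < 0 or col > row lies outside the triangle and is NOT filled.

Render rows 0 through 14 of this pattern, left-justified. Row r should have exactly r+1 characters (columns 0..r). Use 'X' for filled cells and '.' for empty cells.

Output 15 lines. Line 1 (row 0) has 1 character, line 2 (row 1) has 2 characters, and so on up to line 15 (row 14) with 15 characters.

Answer: X
XX
X.X
XXXX
X...X
XX..XX
X.X.X.X
XXXXXXXX
X.......X
XX......XX
X.X.....X.X
XXXX....XXXX
X...X...X...X
XX..XX..XX..XX
X.X.X.X.X.X.X.X

Derivation:
r0=0: X
r1=1: XX
r2=10: X.X
r3=11: XXXX
r4=100: X...X
r5=101: XX..XX
r6=110: X.X.X.X
r7=111: XXXXXXXX
r8=1000: X.......X
r9=1001: XX......XX
r10=1010: X.X.....X.X
r11=1011: XXXX....XXXX
r12=1100: X...X...X...X
r13=1101: XX..XX..XX..XX
r14=1110: X.X.X.X.X.X.X.X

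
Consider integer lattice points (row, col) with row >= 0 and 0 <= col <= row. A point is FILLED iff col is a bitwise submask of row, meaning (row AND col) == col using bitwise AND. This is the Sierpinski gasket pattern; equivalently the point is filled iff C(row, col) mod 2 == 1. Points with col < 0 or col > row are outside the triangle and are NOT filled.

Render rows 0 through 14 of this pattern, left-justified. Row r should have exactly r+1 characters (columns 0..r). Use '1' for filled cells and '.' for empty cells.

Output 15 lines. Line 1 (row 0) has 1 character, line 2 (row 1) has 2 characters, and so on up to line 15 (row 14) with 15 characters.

r0=0: 1
r1=1: 11
r2=10: 1.1
r3=11: 1111
r4=100: 1...1
r5=101: 11..11
r6=110: 1.1.1.1
r7=111: 11111111
r8=1000: 1.......1
r9=1001: 11......11
r10=1010: 1.1.....1.1
r11=1011: 1111....1111
r12=1100: 1...1...1...1
r13=1101: 11..11..11..11
r14=1110: 1.1.1.1.1.1.1.1

Answer: 1
11
1.1
1111
1...1
11..11
1.1.1.1
11111111
1.......1
11......11
1.1.....1.1
1111....1111
1...1...1...1
11..11..11..11
1.1.1.1.1.1.1.1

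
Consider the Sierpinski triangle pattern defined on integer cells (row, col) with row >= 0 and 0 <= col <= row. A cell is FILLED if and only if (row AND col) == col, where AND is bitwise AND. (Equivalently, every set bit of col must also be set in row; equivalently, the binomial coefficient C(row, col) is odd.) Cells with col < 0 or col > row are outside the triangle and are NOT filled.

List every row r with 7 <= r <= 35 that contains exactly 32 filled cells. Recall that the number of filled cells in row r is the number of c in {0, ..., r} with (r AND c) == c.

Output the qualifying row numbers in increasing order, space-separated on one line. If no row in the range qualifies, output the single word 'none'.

Answer: 31

Derivation:
Row r has 2^popcount(r) filled cells, so we need popcount(r) = log2(32) = 5.
Scan r = 7..35 and keep those with exactly 5 one-bits:
r=7=111 popcount=3 -> skip
r=8=1000 popcount=1 -> skip
r=9=1001 popcount=2 -> skip
r=10=1010 popcount=2 -> skip
r=11=1011 popcount=3 -> skip
r=12=1100 popcount=2 -> skip
r=13=1101 popcount=3 -> skip
r=14=1110 popcount=3 -> skip
r=15=1111 popcount=4 -> skip
r=16=10000 popcount=1 -> skip
r=17=10001 popcount=2 -> skip
r=18=10010 popcount=2 -> skip
r=19=10011 popcount=3 -> skip
r=20=10100 popcount=2 -> skip
r=21=10101 popcount=3 -> skip
r=22=10110 popcount=3 -> skip
r=23=10111 popcount=4 -> skip
r=24=11000 popcount=2 -> skip
r=25=11001 popcount=3 -> skip
r=26=11010 popcount=3 -> skip
r=27=11011 popcount=4 -> skip
r=28=11100 popcount=3 -> skip
r=29=11101 popcount=4 -> skip
r=30=11110 popcount=4 -> skip
r=31=11111 popcount=5 -> KEEP
r=32=100000 popcount=1 -> skip
r=33=100001 popcount=2 -> skip
r=34=100010 popcount=2 -> skip
r=35=100011 popcount=3 -> skip
Kept rows: 31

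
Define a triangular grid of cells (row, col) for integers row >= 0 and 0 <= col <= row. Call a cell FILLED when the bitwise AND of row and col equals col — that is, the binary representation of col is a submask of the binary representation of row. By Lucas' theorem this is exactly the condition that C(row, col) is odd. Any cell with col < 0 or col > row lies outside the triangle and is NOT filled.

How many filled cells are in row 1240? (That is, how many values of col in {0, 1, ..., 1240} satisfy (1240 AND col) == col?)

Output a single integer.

1240 in binary = 10011011000
popcount(1240) = number of 1-bits in 10011011000 = 5
A col c satisfies (1240 AND c) == c iff every set bit of c is also set in 1240; each of the 5 set bits of 1240 can independently be on or off in c.
count = 2^5 = 32

Answer: 32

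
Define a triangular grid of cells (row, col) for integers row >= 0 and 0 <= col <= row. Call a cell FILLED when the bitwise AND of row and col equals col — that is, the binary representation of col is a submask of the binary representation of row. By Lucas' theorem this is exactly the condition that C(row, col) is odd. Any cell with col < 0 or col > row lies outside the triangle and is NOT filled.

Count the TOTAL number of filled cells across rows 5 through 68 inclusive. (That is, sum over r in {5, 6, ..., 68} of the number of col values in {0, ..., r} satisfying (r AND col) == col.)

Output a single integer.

r5=101 pc2: +4 =4
r6=110 pc2: +4 =8
r7=111 pc3: +8 =16
r8=1000 pc1: +2 =18
r9=1001 pc2: +4 =22
r10=1010 pc2: +4 =26
r11=1011 pc3: +8 =34
r12=1100 pc2: +4 =38
r13=1101 pc3: +8 =46
r14=1110 pc3: +8 =54
r15=1111 pc4: +16 =70
r16=10000 pc1: +2 =72
r17=10001 pc2: +4 =76
r18=10010 pc2: +4 =80
r19=10011 pc3: +8 =88
r20=10100 pc2: +4 =92
r21=10101 pc3: +8 =100
r22=10110 pc3: +8 =108
r23=10111 pc4: +16 =124
r24=11000 pc2: +4 =128
r25=11001 pc3: +8 =136
r26=11010 pc3: +8 =144
r27=11011 pc4: +16 =160
r28=11100 pc3: +8 =168
r29=11101 pc4: +16 =184
r30=11110 pc4: +16 =200
r31=11111 pc5: +32 =232
r32=100000 pc1: +2 =234
r33=100001 pc2: +4 =238
r34=100010 pc2: +4 =242
r35=100011 pc3: +8 =250
r36=100100 pc2: +4 =254
r37=100101 pc3: +8 =262
r38=100110 pc3: +8 =270
r39=100111 pc4: +16 =286
r40=101000 pc2: +4 =290
r41=101001 pc3: +8 =298
r42=101010 pc3: +8 =306
r43=101011 pc4: +16 =322
r44=101100 pc3: +8 =330
r45=101101 pc4: +16 =346
r46=101110 pc4: +16 =362
r47=101111 pc5: +32 =394
r48=110000 pc2: +4 =398
r49=110001 pc3: +8 =406
r50=110010 pc3: +8 =414
r51=110011 pc4: +16 =430
r52=110100 pc3: +8 =438
r53=110101 pc4: +16 =454
r54=110110 pc4: +16 =470
r55=110111 pc5: +32 =502
r56=111000 pc3: +8 =510
r57=111001 pc4: +16 =526
r58=111010 pc4: +16 =542
r59=111011 pc5: +32 =574
r60=111100 pc4: +16 =590
r61=111101 pc5: +32 =622
r62=111110 pc5: +32 =654
r63=111111 pc6: +64 =718
r64=1000000 pc1: +2 =720
r65=1000001 pc2: +4 =724
r66=1000010 pc2: +4 =728
r67=1000011 pc3: +8 =736
r68=1000100 pc2: +4 =740

Answer: 740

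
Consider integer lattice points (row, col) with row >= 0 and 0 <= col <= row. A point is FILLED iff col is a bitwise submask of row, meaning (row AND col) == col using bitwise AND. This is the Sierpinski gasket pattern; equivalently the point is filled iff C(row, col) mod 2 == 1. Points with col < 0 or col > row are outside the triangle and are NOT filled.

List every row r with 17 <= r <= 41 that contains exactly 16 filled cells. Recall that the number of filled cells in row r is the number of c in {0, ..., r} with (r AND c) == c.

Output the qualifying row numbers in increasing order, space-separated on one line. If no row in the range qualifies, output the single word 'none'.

Row r has 2^popcount(r) filled cells, so we need popcount(r) = log2(16) = 4.
Scan r = 17..41 and keep those with exactly 4 one-bits:
r=17=10001 popcount=2 -> skip
r=18=10010 popcount=2 -> skip
r=19=10011 popcount=3 -> skip
r=20=10100 popcount=2 -> skip
r=21=10101 popcount=3 -> skip
r=22=10110 popcount=3 -> skip
r=23=10111 popcount=4 -> KEEP
r=24=11000 popcount=2 -> skip
r=25=11001 popcount=3 -> skip
r=26=11010 popcount=3 -> skip
r=27=11011 popcount=4 -> KEEP
r=28=11100 popcount=3 -> skip
r=29=11101 popcount=4 -> KEEP
r=30=11110 popcount=4 -> KEEP
r=31=11111 popcount=5 -> skip
r=32=100000 popcount=1 -> skip
r=33=100001 popcount=2 -> skip
r=34=100010 popcount=2 -> skip
r=35=100011 popcount=3 -> skip
r=36=100100 popcount=2 -> skip
r=37=100101 popcount=3 -> skip
r=38=100110 popcount=3 -> skip
r=39=100111 popcount=4 -> KEEP
r=40=101000 popcount=2 -> skip
r=41=101001 popcount=3 -> skip
Kept rows: 23 27 29 30 39

Answer: 23 27 29 30 39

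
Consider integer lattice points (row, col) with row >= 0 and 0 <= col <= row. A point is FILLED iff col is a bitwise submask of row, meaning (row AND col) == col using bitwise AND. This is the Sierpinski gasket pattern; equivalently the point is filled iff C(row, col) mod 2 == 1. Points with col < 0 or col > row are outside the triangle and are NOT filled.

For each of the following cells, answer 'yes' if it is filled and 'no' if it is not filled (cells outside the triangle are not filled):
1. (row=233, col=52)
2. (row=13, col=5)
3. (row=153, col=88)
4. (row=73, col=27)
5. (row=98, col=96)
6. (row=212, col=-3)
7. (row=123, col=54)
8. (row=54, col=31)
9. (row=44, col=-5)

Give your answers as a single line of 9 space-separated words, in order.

Answer: no yes no no yes no no no no

Derivation:
(233,52): row=0b11101001, col=0b110100, row AND col = 0b100000 = 32; 32 != 52 -> empty
(13,5): row=0b1101, col=0b101, row AND col = 0b101 = 5; 5 == 5 -> filled
(153,88): row=0b10011001, col=0b1011000, row AND col = 0b11000 = 24; 24 != 88 -> empty
(73,27): row=0b1001001, col=0b11011, row AND col = 0b1001 = 9; 9 != 27 -> empty
(98,96): row=0b1100010, col=0b1100000, row AND col = 0b1100000 = 96; 96 == 96 -> filled
(212,-3): col outside [0, 212] -> not filled
(123,54): row=0b1111011, col=0b110110, row AND col = 0b110010 = 50; 50 != 54 -> empty
(54,31): row=0b110110, col=0b11111, row AND col = 0b10110 = 22; 22 != 31 -> empty
(44,-5): col outside [0, 44] -> not filled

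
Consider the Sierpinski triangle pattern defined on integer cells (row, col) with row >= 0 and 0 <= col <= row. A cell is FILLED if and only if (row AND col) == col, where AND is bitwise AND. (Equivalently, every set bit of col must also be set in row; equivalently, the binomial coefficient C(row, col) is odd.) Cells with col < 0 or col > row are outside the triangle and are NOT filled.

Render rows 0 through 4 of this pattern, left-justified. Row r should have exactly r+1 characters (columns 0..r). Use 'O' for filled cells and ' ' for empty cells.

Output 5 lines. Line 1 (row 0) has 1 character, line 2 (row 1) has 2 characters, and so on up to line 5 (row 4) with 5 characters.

r0=0: O
r1=1: OO
r2=10: O O
r3=11: OOOO
r4=100: O   O

Answer: O
OO
O O
OOOO
O   O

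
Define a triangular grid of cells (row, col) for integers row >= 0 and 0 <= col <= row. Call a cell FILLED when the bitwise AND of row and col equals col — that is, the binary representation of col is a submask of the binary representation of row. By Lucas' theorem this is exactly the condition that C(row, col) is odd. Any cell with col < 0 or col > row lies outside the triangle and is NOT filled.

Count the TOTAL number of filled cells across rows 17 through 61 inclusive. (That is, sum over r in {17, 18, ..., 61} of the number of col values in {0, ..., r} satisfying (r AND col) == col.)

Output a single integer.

r17=10001 pc2: +4 =4
r18=10010 pc2: +4 =8
r19=10011 pc3: +8 =16
r20=10100 pc2: +4 =20
r21=10101 pc3: +8 =28
r22=10110 pc3: +8 =36
r23=10111 pc4: +16 =52
r24=11000 pc2: +4 =56
r25=11001 pc3: +8 =64
r26=11010 pc3: +8 =72
r27=11011 pc4: +16 =88
r28=11100 pc3: +8 =96
r29=11101 pc4: +16 =112
r30=11110 pc4: +16 =128
r31=11111 pc5: +32 =160
r32=100000 pc1: +2 =162
r33=100001 pc2: +4 =166
r34=100010 pc2: +4 =170
r35=100011 pc3: +8 =178
r36=100100 pc2: +4 =182
r37=100101 pc3: +8 =190
r38=100110 pc3: +8 =198
r39=100111 pc4: +16 =214
r40=101000 pc2: +4 =218
r41=101001 pc3: +8 =226
r42=101010 pc3: +8 =234
r43=101011 pc4: +16 =250
r44=101100 pc3: +8 =258
r45=101101 pc4: +16 =274
r46=101110 pc4: +16 =290
r47=101111 pc5: +32 =322
r48=110000 pc2: +4 =326
r49=110001 pc3: +8 =334
r50=110010 pc3: +8 =342
r51=110011 pc4: +16 =358
r52=110100 pc3: +8 =366
r53=110101 pc4: +16 =382
r54=110110 pc4: +16 =398
r55=110111 pc5: +32 =430
r56=111000 pc3: +8 =438
r57=111001 pc4: +16 =454
r58=111010 pc4: +16 =470
r59=111011 pc5: +32 =502
r60=111100 pc4: +16 =518
r61=111101 pc5: +32 =550

Answer: 550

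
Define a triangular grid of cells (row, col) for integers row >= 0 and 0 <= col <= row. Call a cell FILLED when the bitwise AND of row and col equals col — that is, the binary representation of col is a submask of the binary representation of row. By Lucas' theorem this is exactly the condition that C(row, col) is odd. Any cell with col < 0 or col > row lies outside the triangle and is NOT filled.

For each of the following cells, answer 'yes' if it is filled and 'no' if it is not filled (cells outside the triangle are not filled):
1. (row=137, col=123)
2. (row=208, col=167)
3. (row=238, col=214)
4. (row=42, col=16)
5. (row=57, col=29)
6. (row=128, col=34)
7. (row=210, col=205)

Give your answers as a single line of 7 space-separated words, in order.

(137,123): row=0b10001001, col=0b1111011, row AND col = 0b1001 = 9; 9 != 123 -> empty
(208,167): row=0b11010000, col=0b10100111, row AND col = 0b10000000 = 128; 128 != 167 -> empty
(238,214): row=0b11101110, col=0b11010110, row AND col = 0b11000110 = 198; 198 != 214 -> empty
(42,16): row=0b101010, col=0b10000, row AND col = 0b0 = 0; 0 != 16 -> empty
(57,29): row=0b111001, col=0b11101, row AND col = 0b11001 = 25; 25 != 29 -> empty
(128,34): row=0b10000000, col=0b100010, row AND col = 0b0 = 0; 0 != 34 -> empty
(210,205): row=0b11010010, col=0b11001101, row AND col = 0b11000000 = 192; 192 != 205 -> empty

Answer: no no no no no no no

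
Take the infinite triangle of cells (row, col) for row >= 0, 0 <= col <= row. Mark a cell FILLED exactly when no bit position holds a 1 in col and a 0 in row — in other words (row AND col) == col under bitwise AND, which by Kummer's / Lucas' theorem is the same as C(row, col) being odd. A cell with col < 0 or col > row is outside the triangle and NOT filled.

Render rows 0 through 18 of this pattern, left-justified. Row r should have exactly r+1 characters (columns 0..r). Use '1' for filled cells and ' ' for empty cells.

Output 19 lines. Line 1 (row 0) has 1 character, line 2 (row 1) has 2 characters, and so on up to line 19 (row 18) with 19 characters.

Answer: 1
11
1 1
1111
1   1
11  11
1 1 1 1
11111111
1       1
11      11
1 1     1 1
1111    1111
1   1   1   1
11  11  11  11
1 1 1 1 1 1 1 1
1111111111111111
1               1
11              11
1 1             1 1

Derivation:
r0=0: 1
r1=1: 11
r2=10: 1 1
r3=11: 1111
r4=100: 1   1
r5=101: 11  11
r6=110: 1 1 1 1
r7=111: 11111111
r8=1000: 1       1
r9=1001: 11      11
r10=1010: 1 1     1 1
r11=1011: 1111    1111
r12=1100: 1   1   1   1
r13=1101: 11  11  11  11
r14=1110: 1 1 1 1 1 1 1 1
r15=1111: 1111111111111111
r16=10000: 1               1
r17=10001: 11              11
r18=10010: 1 1             1 1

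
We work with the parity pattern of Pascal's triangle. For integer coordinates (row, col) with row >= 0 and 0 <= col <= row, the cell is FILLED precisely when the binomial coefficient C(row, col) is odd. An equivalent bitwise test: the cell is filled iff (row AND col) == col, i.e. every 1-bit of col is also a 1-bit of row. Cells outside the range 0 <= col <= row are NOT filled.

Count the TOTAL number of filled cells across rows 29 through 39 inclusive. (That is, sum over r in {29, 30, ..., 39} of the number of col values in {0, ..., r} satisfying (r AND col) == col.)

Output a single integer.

r29=11101 pc4: +16 =16
r30=11110 pc4: +16 =32
r31=11111 pc5: +32 =64
r32=100000 pc1: +2 =66
r33=100001 pc2: +4 =70
r34=100010 pc2: +4 =74
r35=100011 pc3: +8 =82
r36=100100 pc2: +4 =86
r37=100101 pc3: +8 =94
r38=100110 pc3: +8 =102
r39=100111 pc4: +16 =118

Answer: 118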